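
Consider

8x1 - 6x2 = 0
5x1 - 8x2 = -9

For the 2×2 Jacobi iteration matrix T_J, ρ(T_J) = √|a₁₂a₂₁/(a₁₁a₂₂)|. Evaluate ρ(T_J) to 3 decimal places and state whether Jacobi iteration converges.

a₁₂a₂₁/(a₁₁a₂₂) = (-6)·(5) / ((8)·(-8)) = 0.468750
ρ = √|0.468750| = √0.468750 = 0.685
ρ < 1, so Jacobi converges

0.685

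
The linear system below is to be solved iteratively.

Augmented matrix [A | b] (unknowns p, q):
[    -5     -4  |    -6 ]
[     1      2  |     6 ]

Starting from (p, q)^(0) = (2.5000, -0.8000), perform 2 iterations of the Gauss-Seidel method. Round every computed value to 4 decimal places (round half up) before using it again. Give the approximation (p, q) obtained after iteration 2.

Iteration 1:
  p = (-6 - (-4)·-0.8000) / (-5) = 1.8400
  q = (6 - (1)·1.8400) / (2) = 2.0800
Iteration 2:
  p = (-6 - (-4)·2.0800) / (-5) = -0.4640
  q = (6 - (1)·-0.4640) / (2) = 3.2320

(-0.4640, 3.2320)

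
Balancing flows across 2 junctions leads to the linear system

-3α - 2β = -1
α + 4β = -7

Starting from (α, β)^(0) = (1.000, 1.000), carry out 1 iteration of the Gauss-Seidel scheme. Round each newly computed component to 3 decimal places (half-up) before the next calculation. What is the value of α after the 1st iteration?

Iteration 1:
  α = (-1 - (-2)·1.000) / (-3) = -0.333
  β = (-7 - (1)·-0.333) / (4) = -1.667

-0.333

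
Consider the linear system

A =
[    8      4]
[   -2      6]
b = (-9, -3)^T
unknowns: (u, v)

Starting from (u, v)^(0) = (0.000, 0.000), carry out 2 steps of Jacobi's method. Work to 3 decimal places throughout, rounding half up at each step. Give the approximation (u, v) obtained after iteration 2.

(-0.875, -0.875)

Iteration 1:
  u = (-9 - (4)·0.000) / (8) = -1.125
  v = (-3 - (-2)·0.000) / (6) = -0.500
Iteration 2:
  u = (-9 - (4)·-0.500) / (8) = -0.875
  v = (-3 - (-2)·-1.125) / (6) = -0.875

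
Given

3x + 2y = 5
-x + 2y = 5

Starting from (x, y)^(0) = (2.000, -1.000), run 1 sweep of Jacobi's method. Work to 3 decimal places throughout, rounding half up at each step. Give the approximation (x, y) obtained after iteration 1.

Iteration 1:
  x = (5 - (2)·-1.000) / (3) = 2.333
  y = (5 - (-1)·2.000) / (2) = 3.500

(2.333, 3.500)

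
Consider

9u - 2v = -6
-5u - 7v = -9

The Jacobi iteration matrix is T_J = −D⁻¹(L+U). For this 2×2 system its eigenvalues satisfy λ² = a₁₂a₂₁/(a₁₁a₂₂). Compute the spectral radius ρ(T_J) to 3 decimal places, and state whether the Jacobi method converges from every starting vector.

a₁₂a₂₁/(a₁₁a₂₂) = (-2)·(-5) / ((9)·(-7)) = -0.158730
ρ = √|-0.158730| = √0.158730 = 0.398
ρ < 1, so Jacobi converges

0.398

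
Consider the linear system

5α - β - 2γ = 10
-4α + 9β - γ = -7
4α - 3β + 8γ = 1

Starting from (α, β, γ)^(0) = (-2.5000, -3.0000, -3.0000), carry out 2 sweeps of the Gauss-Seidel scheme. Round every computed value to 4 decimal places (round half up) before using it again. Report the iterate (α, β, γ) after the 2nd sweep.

Iteration 1:
  α = (10 - (-1)·-3.0000 - (-2)·-3.0000) / (5) = 0.2000
  β = (-7 - (-4)·0.2000 - (-1)·-3.0000) / (9) = -1.0222
  γ = (1 - (4)·0.2000 - (-3)·-1.0222) / (8) = -0.3583
Iteration 2:
  α = (10 - (-1)·-1.0222 - (-2)·-0.3583) / (5) = 1.6522
  β = (-7 - (-4)·1.6522 - (-1)·-0.3583) / (9) = -0.0833
  γ = (1 - (4)·1.6522 - (-3)·-0.0833) / (8) = -0.7323

(1.6522, -0.0833, -0.7323)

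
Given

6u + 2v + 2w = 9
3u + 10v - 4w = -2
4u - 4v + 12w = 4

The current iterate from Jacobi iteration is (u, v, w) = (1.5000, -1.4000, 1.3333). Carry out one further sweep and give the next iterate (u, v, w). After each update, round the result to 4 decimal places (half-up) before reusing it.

One sweep:
  u = (9 - (2)·-1.4000 - (2)·1.3333) / (6) = 1.5222
  v = (-2 - (3)·1.5000 - (-4)·1.3333) / (10) = -0.1167
  w = (4 - (4)·1.5000 - (-4)·-1.4000) / (12) = -0.6333

(1.5222, -0.1167, -0.6333)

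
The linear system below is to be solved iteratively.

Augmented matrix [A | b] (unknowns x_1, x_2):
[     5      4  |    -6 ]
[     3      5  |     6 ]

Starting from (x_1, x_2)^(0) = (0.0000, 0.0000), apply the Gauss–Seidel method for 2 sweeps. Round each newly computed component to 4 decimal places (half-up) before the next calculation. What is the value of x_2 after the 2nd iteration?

2.8416

Iteration 1:
  x_1 = (-6 - (4)·0.0000) / (5) = -1.2000
  x_2 = (6 - (3)·-1.2000) / (5) = 1.9200
Iteration 2:
  x_1 = (-6 - (4)·1.9200) / (5) = -2.7360
  x_2 = (6 - (3)·-2.7360) / (5) = 2.8416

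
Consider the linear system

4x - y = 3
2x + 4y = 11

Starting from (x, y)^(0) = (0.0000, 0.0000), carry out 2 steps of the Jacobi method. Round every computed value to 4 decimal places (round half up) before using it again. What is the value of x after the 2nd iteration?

Iteration 1:
  x = (3 - (-1)·0.0000) / (4) = 0.7500
  y = (11 - (2)·0.0000) / (4) = 2.7500
Iteration 2:
  x = (3 - (-1)·2.7500) / (4) = 1.4375
  y = (11 - (2)·0.7500) / (4) = 2.3750

1.4375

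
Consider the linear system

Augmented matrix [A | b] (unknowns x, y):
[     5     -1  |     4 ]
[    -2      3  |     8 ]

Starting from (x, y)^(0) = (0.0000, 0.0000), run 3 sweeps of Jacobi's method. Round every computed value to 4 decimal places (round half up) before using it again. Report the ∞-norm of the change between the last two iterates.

Iteration 1:
  x = (4 - (-1)·0.0000) / (5) = 0.8000
  y = (8 - (-2)·0.0000) / (3) = 2.6667
Iteration 2:
  x = (4 - (-1)·2.6667) / (5) = 1.3333
  y = (8 - (-2)·0.8000) / (3) = 3.2000
Iteration 3:
  x = (4 - (-1)·3.2000) / (5) = 1.4400
  y = (8 - (-2)·1.3333) / (3) = 3.5555
Change: (0.1067, 0.3555) → max |·| = 0.3555

0.3555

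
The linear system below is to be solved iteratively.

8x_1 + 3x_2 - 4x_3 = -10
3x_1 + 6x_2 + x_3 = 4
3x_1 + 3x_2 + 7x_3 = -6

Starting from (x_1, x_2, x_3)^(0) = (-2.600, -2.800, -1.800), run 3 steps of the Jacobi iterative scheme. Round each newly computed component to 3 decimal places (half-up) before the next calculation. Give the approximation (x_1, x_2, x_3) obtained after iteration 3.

(-2.294, 1.579, -0.687)

Iteration 1:
  x_1 = (-10 - (3)·-2.800 - (-4)·-1.800) / (8) = -1.100
  x_2 = (4 - (3)·-2.600 - (1)·-1.800) / (6) = 2.267
  x_3 = (-6 - (3)·-2.600 - (3)·-2.800) / (7) = 1.457
Iteration 2:
  x_1 = (-10 - (3)·2.267 - (-4)·1.457) / (8) = -1.372
  x_2 = (4 - (3)·-1.100 - (1)·1.457) / (6) = 0.974
  x_3 = (-6 - (3)·-1.100 - (3)·2.267) / (7) = -1.357
Iteration 3:
  x_1 = (-10 - (3)·0.974 - (-4)·-1.357) / (8) = -2.294
  x_2 = (4 - (3)·-1.372 - (1)·-1.357) / (6) = 1.579
  x_3 = (-6 - (3)·-1.372 - (3)·0.974) / (7) = -0.687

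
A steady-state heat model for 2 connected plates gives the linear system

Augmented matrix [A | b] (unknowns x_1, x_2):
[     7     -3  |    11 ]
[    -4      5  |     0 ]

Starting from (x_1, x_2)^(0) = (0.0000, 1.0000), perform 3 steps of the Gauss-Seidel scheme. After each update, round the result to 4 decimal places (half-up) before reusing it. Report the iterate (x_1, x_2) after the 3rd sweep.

Iteration 1:
  x_1 = (11 - (-3)·1.0000) / (7) = 2.0000
  x_2 = (0 - (-4)·2.0000) / (5) = 1.6000
Iteration 2:
  x_1 = (11 - (-3)·1.6000) / (7) = 2.2571
  x_2 = (0 - (-4)·2.2571) / (5) = 1.8057
Iteration 3:
  x_1 = (11 - (-3)·1.8057) / (7) = 2.3453
  x_2 = (0 - (-4)·2.3453) / (5) = 1.8762

(2.3453, 1.8762)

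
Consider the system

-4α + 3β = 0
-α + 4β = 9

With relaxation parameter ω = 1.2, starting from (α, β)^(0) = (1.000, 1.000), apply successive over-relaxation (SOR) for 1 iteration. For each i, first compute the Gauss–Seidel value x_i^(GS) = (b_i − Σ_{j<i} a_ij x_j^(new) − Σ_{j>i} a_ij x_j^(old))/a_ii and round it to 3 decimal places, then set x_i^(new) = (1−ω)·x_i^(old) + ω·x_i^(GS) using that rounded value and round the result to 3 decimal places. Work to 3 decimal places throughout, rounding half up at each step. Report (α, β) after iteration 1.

Iteration 1:
  α: GS value = (0 - (3)·1.000) / (-4) = 0.750;  α ← (1−ω)·1.000 + ω·0.750 = 0.700
  β: GS value = (9 - (-1)·0.700) / (4) = 2.425;  β ← (1−ω)·1.000 + ω·2.425 = 2.710

(0.700, 2.710)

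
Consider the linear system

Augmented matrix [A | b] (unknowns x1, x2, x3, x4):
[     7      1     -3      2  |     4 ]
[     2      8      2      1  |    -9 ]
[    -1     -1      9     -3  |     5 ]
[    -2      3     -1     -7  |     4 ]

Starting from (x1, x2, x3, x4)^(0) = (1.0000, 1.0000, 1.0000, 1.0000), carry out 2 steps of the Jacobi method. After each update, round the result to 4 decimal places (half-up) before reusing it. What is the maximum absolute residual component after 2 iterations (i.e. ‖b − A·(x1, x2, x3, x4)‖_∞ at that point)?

2.0504

Iteration 1:
  x1 = (4 - (1)·1.0000 - (-3)·1.0000 - (2)·1.0000) / (7) = 0.5714
  x2 = (-9 - (2)·1.0000 - (2)·1.0000 - (1)·1.0000) / (8) = -1.7500
  x3 = (5 - (-1)·1.0000 - (-1)·1.0000 - (-3)·1.0000) / (9) = 1.1111
  x4 = (4 - (-2)·1.0000 - (3)·1.0000 - (-1)·1.0000) / (-7) = -0.5714
Iteration 2:
  x1 = (4 - (1)·-1.7500 - (-3)·1.1111 - (2)·-0.5714) / (7) = 1.4609
  x2 = (-9 - (2)·0.5714 - (2)·1.1111 - (1)·-0.5714) / (8) = -1.4742
  x3 = (5 - (-1)·0.5714 - (-1)·-1.7500 - (-3)·-0.5714) / (9) = 0.2341
  x4 = (4 - (-2)·0.5714 - (3)·-1.7500 - (-1)·1.1111) / (-7) = -1.6434
Residual b − A·x = (-0.7630, 1.0470, -2.0504, 0.0747); ∞-norm = 2.0504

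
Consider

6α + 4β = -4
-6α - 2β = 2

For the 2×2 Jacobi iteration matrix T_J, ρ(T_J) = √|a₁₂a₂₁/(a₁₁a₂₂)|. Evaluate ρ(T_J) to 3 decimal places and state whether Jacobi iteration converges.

a₁₂a₂₁/(a₁₁a₂₂) = (4)·(-6) / ((6)·(-2)) = 2.000000
ρ = √|2.000000| = √2.000000 = 1.414
ρ > 1, so Jacobi diverges

1.414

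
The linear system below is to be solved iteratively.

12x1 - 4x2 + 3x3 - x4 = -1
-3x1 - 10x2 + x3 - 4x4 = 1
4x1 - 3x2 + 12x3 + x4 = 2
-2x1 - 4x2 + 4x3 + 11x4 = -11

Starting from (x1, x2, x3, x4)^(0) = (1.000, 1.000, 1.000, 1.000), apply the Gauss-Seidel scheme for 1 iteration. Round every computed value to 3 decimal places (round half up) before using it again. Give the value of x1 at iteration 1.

Iteration 1:
  x1 = (-1 - (-4)·1.000 - (3)·1.000 - (-1)·1.000) / (12) = 0.083
  x2 = (1 - (-3)·0.083 - (1)·1.000 - (-4)·1.000) / (-10) = -0.425
  x3 = (2 - (4)·0.083 - (-3)·-0.425 - (1)·1.000) / (12) = -0.051
  x4 = (-11 - (-2)·0.083 - (-4)·-0.425 - (4)·-0.051) / (11) = -1.121

0.083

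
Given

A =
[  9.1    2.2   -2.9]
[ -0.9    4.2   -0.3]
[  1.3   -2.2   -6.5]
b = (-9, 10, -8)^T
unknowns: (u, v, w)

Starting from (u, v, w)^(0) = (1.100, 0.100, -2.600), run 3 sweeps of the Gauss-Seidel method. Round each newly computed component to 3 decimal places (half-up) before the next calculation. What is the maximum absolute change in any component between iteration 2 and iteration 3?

Iteration 1:
  u = (-9 - (2.2)·0.100 - (-2.9)·-2.600) / (9.1) = -1.842
  v = (10 - (-0.9)·-1.842 - (-0.3)·-2.600) / (4.2) = 1.801
  w = (-8 - (1.3)·-1.842 - (-2.2)·1.801) / (-6.5) = 0.253
Iteration 2:
  u = (-9 - (2.2)·1.801 - (-2.9)·0.253) / (9.1) = -1.344
  v = (10 - (-0.9)·-1.344 - (-0.3)·0.253) / (4.2) = 2.111
  w = (-8 - (1.3)·-1.344 - (-2.2)·2.111) / (-6.5) = 0.247
Iteration 3:
  u = (-9 - (2.2)·2.111 - (-2.9)·0.247) / (9.1) = -1.421
  v = (10 - (-0.9)·-1.421 - (-0.3)·0.247) / (4.2) = 2.094
  w = (-8 - (1.3)·-1.421 - (-2.2)·2.094) / (-6.5) = 0.238
Change: (-0.077, -0.017, -0.009) → max |·| = 0.077

0.077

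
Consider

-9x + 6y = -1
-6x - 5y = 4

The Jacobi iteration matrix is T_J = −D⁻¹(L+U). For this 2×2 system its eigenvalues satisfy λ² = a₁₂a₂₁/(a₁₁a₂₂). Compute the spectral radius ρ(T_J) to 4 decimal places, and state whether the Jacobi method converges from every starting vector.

a₁₂a₂₁/(a₁₁a₂₂) = (6)·(-6) / ((-9)·(-5)) = -0.800000
ρ = √|-0.800000| = √0.800000 = 0.8944
ρ < 1, so Jacobi converges

0.8944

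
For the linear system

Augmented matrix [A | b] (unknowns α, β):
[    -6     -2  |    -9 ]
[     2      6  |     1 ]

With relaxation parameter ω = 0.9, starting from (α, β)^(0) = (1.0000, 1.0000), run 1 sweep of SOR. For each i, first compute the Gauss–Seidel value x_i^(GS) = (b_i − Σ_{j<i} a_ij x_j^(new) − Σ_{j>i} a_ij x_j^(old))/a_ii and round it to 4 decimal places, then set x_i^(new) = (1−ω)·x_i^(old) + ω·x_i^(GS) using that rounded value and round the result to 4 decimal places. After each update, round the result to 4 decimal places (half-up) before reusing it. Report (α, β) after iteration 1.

(1.1500, -0.0950)

Iteration 1:
  α: GS value = (-9 - (-2)·1.0000) / (-6) = 1.1667;  α ← (1−ω)·1.0000 + ω·1.1667 = 1.1500
  β: GS value = (1 - (2)·1.1500) / (6) = -0.2167;  β ← (1−ω)·1.0000 + ω·-0.2167 = -0.0950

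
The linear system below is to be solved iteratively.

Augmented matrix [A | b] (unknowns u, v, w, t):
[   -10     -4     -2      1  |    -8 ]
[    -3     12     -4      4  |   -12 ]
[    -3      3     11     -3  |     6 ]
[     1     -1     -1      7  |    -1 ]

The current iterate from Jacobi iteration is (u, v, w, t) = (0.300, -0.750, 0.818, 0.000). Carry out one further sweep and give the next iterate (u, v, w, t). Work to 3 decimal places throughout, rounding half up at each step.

(0.936, -0.652, 0.832, -0.176)

One sweep:
  u = (-8 - (-4)·-0.750 - (-2)·0.818 - (1)·0.000) / (-10) = 0.936
  v = (-12 - (-3)·0.300 - (-4)·0.818 - (4)·0.000) / (12) = -0.652
  w = (6 - (-3)·0.300 - (3)·-0.750 - (-3)·0.000) / (11) = 0.832
  t = (-1 - (1)·0.300 - (-1)·-0.750 - (-1)·0.818) / (7) = -0.176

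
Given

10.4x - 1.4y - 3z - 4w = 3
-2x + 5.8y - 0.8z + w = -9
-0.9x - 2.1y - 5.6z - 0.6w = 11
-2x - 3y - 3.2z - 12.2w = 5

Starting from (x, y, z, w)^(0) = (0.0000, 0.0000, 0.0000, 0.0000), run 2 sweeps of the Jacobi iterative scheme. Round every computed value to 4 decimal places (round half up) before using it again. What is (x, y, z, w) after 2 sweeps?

Iteration 1:
  x = (3 - (-1.4)·0.0000 - (-3)·0.0000 - (-4)·0.0000) / (10.4) = 0.2885
  y = (-9 - (-2)·0.0000 - (-0.8)·0.0000 - (1)·0.0000) / (5.8) = -1.5517
  z = (11 - (-0.9)·0.0000 - (-2.1)·0.0000 - (-0.6)·0.0000) / (-5.6) = -1.9643
  w = (5 - (-2)·0.0000 - (-3)·0.0000 - (-3.2)·0.0000) / (-12.2) = -0.4098
Iteration 2:
  x = (3 - (-1.4)·-1.5517 - (-3)·-1.9643 - (-4)·-0.4098) / (10.4) = -0.6447
  y = (-9 - (-2)·0.2885 - (-0.8)·-1.9643 - (1)·-0.4098) / (5.8) = -1.6525
  z = (11 - (-0.9)·0.2885 - (-2.1)·-1.5517 - (-0.6)·-0.4098) / (-5.6) = -1.3849
  w = (5 - (-2)·0.2885 - (-3)·-1.5517 - (-3.2)·-1.9643) / (-12.2) = 0.4397

(-0.6447, -1.6525, -1.3849, 0.4397)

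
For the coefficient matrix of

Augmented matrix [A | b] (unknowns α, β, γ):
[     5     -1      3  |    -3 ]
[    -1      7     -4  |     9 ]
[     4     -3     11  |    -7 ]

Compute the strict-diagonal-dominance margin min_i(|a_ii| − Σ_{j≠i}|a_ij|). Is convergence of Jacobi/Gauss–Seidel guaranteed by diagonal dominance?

1

row 1: |5| − (1+3) = 1
row 2: |7| − (1+4) = 2
row 3: |11| − (4+3) = 4
minimum over rows = 1 → strictly diagonally dominant (convergence guaranteed)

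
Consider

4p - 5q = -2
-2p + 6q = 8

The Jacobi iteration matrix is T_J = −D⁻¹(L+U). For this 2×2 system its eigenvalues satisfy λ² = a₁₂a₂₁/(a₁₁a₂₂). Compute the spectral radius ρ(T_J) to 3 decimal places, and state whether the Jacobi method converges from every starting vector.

a₁₂a₂₁/(a₁₁a₂₂) = (-5)·(-2) / ((4)·(6)) = 0.416667
ρ = √|0.416667| = √0.416667 = 0.645
ρ < 1, so Jacobi converges

0.645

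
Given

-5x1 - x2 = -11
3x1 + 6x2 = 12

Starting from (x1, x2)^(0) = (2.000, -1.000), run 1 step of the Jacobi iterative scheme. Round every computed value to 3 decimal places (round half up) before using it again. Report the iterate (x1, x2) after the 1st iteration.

Iteration 1:
  x1 = (-11 - (-1)·-1.000) / (-5) = 2.400
  x2 = (12 - (3)·2.000) / (6) = 1.000

(2.400, 1.000)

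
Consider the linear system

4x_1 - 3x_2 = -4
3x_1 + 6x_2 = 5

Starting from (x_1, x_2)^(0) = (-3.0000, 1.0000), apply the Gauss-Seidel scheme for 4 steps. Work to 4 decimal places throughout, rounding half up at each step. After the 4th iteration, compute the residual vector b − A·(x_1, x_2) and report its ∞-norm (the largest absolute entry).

Iteration 1:
  x_1 = (-4 - (-3)·1.0000) / (4) = -0.2500
  x_2 = (5 - (3)·-0.2500) / (6) = 0.9583
Iteration 2:
  x_1 = (-4 - (-3)·0.9583) / (4) = -0.2813
  x_2 = (5 - (3)·-0.2813) / (6) = 0.9740
Iteration 3:
  x_1 = (-4 - (-3)·0.9740) / (4) = -0.2695
  x_2 = (5 - (3)·-0.2695) / (6) = 0.9681
Iteration 4:
  x_1 = (-4 - (-3)·0.9681) / (4) = -0.2739
  x_2 = (5 - (3)·-0.2739) / (6) = 0.9703
Residual b − A·x = (0.0065, -0.0001); ∞-norm = 0.0065

0.0065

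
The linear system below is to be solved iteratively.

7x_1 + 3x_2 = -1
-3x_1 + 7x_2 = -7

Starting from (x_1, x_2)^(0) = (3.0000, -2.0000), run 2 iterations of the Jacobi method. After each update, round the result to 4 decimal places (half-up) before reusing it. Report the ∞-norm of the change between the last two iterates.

Iteration 1:
  x_1 = (-1 - (3)·-2.0000) / (7) = 0.7143
  x_2 = (-7 - (-3)·3.0000) / (7) = 0.2857
Iteration 2:
  x_1 = (-1 - (3)·0.2857) / (7) = -0.2653
  x_2 = (-7 - (-3)·0.7143) / (7) = -0.6939
Change: (-0.9796, -0.9796) → max |·| = 0.9796

0.9796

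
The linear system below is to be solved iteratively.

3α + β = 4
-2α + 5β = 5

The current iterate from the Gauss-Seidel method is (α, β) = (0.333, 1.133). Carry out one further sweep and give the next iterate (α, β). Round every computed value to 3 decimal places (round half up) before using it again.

(0.956, 1.382)

One sweep:
  α = (4 - (1)·1.133) / (3) = 0.956
  β = (5 - (-2)·0.956) / (5) = 1.382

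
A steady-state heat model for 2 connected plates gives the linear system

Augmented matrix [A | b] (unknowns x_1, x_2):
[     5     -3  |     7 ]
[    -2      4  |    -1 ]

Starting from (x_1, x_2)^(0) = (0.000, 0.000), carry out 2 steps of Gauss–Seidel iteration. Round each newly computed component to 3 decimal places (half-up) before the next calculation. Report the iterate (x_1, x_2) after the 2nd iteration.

(1.670, 0.585)

Iteration 1:
  x_1 = (7 - (-3)·0.000) / (5) = 1.400
  x_2 = (-1 - (-2)·1.400) / (4) = 0.450
Iteration 2:
  x_1 = (7 - (-3)·0.450) / (5) = 1.670
  x_2 = (-1 - (-2)·1.670) / (4) = 0.585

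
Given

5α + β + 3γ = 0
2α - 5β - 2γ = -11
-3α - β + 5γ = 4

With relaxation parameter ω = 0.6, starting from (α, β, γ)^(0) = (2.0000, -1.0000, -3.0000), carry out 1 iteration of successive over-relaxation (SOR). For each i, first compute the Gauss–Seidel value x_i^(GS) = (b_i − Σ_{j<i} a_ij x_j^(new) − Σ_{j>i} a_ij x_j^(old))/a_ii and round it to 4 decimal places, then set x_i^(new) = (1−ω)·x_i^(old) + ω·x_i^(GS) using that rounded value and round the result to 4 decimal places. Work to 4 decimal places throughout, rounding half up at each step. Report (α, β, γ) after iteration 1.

Iteration 1:
  α: GS value = (0 - (1)·-1.0000 - (3)·-3.0000) / (5) = 2.0000;  α ← (1−ω)·2.0000 + ω·2.0000 = 2.0000
  β: GS value = (-11 - (2)·2.0000 - (-2)·-3.0000) / (-5) = 4.2000;  β ← (1−ω)·-1.0000 + ω·4.2000 = 2.1200
  γ: GS value = (4 - (-3)·2.0000 - (-1)·2.1200) / (5) = 2.4240;  γ ← (1−ω)·-3.0000 + ω·2.4240 = 0.2544

(2.0000, 2.1200, 0.2544)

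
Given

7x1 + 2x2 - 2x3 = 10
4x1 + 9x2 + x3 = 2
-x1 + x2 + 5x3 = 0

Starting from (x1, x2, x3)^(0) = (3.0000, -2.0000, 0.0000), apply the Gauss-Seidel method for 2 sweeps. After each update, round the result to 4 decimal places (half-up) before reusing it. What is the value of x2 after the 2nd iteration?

-0.6243

Iteration 1:
  x1 = (10 - (2)·-2.0000 - (-2)·0.0000) / (7) = 2.0000
  x2 = (2 - (4)·2.0000 - (1)·0.0000) / (9) = -0.6667
  x3 = (0 - (-1)·2.0000 - (1)·-0.6667) / (5) = 0.5333
Iteration 2:
  x1 = (10 - (2)·-0.6667 - (-2)·0.5333) / (7) = 1.7714
  x2 = (2 - (4)·1.7714 - (1)·0.5333) / (9) = -0.6243
  x3 = (0 - (-1)·1.7714 - (1)·-0.6243) / (5) = 0.4791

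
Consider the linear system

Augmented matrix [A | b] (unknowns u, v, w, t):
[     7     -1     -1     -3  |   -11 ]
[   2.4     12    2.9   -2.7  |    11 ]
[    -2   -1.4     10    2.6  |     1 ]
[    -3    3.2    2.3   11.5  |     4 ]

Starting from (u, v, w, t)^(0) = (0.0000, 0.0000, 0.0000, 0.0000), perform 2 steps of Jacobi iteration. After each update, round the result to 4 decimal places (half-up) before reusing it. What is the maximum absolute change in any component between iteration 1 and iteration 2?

Iteration 1:
  u = (-11 - (-1)·0.0000 - (-1)·0.0000 - (-3)·0.0000) / (7) = -1.5714
  v = (11 - (2.4)·0.0000 - (2.9)·0.0000 - (-2.7)·0.0000) / (12) = 0.9167
  w = (1 - (-2)·0.0000 - (-1.4)·0.0000 - (2.6)·0.0000) / (10) = 0.1000
  t = (4 - (-3)·0.0000 - (3.2)·0.0000 - (2.3)·0.0000) / (11.5) = 0.3478
Iteration 2:
  u = (-11 - (-1)·0.9167 - (-1)·0.1000 - (-3)·0.3478) / (7) = -1.2771
  v = (11 - (2.4)·-1.5714 - (2.9)·0.1000 - (-2.7)·0.3478) / (12) = 1.2850
  w = (1 - (-2)·-1.5714 - (-1.4)·0.9167 - (2.6)·0.3478) / (10) = -0.1764
  t = (4 - (-3)·-1.5714 - (3.2)·0.9167 - (2.3)·0.1000) / (11.5) = -0.3372
Change: (0.2943, 0.3683, -0.2764, -0.6850) → max |·| = 0.6850

0.6850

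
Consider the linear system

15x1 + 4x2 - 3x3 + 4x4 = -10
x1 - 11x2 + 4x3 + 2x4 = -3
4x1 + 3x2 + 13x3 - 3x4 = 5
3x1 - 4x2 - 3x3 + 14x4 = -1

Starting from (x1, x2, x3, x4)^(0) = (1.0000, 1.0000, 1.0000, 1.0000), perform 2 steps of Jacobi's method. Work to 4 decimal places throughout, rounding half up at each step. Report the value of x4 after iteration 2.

0.4191

Iteration 1:
  x1 = (-10 - (4)·1.0000 - (-3)·1.0000 - (4)·1.0000) / (15) = -1.0000
  x2 = (-3 - (1)·1.0000 - (4)·1.0000 - (2)·1.0000) / (-11) = 0.9091
  x3 = (5 - (4)·1.0000 - (3)·1.0000 - (-3)·1.0000) / (13) = 0.0769
  x4 = (-1 - (3)·1.0000 - (-4)·1.0000 - (-3)·1.0000) / (14) = 0.2143
Iteration 2:
  x1 = (-10 - (4)·0.9091 - (-3)·0.0769 - (4)·0.2143) / (15) = -0.9509
  x2 = (-3 - (1)·-1.0000 - (4)·0.0769 - (2)·0.2143) / (-11) = 0.2487
  x3 = (5 - (4)·-1.0000 - (3)·0.9091 - (-3)·0.2143) / (13) = 0.5320
  x4 = (-1 - (3)·-1.0000 - (-4)·0.9091 - (-3)·0.0769) / (14) = 0.4191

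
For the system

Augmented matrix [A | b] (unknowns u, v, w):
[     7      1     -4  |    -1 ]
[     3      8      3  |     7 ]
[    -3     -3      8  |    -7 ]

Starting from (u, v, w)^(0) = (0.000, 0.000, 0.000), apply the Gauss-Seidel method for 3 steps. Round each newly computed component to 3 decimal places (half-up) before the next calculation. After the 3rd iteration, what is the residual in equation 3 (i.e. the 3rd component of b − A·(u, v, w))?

-0.003

Iteration 1:
  u = (-1 - (1)·0.000 - (-4)·0.000) / (7) = -0.143
  v = (7 - (3)·-0.143 - (3)·0.000) / (8) = 0.929
  w = (-7 - (-3)·-0.143 - (-3)·0.929) / (8) = -0.580
Iteration 2:
  u = (-1 - (1)·0.929 - (-4)·-0.580) / (7) = -0.607
  v = (7 - (3)·-0.607 - (3)·-0.580) / (8) = 1.320
  w = (-7 - (-3)·-0.607 - (-3)·1.320) / (8) = -0.608
Iteration 3:
  u = (-1 - (1)·1.320 - (-4)·-0.608) / (7) = -0.679
  v = (7 - (3)·-0.679 - (3)·-0.608) / (8) = 1.358
  w = (-7 - (-3)·-0.679 - (-3)·1.358) / (8) = -0.620
Residual b − A·x = (-0.085, 0.033, -0.003)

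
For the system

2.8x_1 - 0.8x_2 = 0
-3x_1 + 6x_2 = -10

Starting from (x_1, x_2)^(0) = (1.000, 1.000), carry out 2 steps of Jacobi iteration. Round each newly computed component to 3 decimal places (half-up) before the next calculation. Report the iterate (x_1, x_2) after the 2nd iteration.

Iteration 1:
  x_1 = (0 - (-0.8)·1.000) / (2.8) = 0.286
  x_2 = (-10 - (-3)·1.000) / (6) = -1.167
Iteration 2:
  x_1 = (0 - (-0.8)·-1.167) / (2.8) = -0.333
  x_2 = (-10 - (-3)·0.286) / (6) = -1.524

(-0.333, -1.524)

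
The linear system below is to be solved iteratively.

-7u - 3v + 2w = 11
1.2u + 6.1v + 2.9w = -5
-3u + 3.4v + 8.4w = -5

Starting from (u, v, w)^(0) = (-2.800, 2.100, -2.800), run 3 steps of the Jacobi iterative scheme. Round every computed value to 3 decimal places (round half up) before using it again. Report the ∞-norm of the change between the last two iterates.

Iteration 1:
  u = (11 - (-3)·2.100 - (2)·-2.800) / (-7) = -3.271
  v = (-5 - (1.2)·-2.800 - (2.9)·-2.800) / (6.1) = 1.062
  w = (-5 - (-3)·-2.800 - (3.4)·2.100) / (8.4) = -2.445
Iteration 2:
  u = (11 - (-3)·1.062 - (2)·-2.445) / (-7) = -2.725
  v = (-5 - (1.2)·-3.271 - (2.9)·-2.445) / (6.1) = 0.986
  w = (-5 - (-3)·-3.271 - (3.4)·1.062) / (8.4) = -2.193
Iteration 3:
  u = (11 - (-3)·0.986 - (2)·-2.193) / (-7) = -2.621
  v = (-5 - (1.2)·-2.725 - (2.9)·-2.193) / (6.1) = 0.759
  w = (-5 - (-3)·-2.725 - (3.4)·0.986) / (8.4) = -1.968
Change: (0.104, -0.227, 0.225) → max |·| = 0.227

0.227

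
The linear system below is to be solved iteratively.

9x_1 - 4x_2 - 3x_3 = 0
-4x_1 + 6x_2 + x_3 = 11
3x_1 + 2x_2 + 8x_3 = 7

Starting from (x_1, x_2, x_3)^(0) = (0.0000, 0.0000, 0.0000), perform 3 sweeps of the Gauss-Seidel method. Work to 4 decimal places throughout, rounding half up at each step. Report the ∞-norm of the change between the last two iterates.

0.1401

Iteration 1:
  x_1 = (0 - (-4)·0.0000 - (-3)·0.0000) / (9) = 0.0000
  x_2 = (11 - (-4)·0.0000 - (1)·0.0000) / (6) = 1.8333
  x_3 = (7 - (3)·0.0000 - (2)·1.8333) / (8) = 0.4167
Iteration 2:
  x_1 = (0 - (-4)·1.8333 - (-3)·0.4167) / (9) = 0.9537
  x_2 = (11 - (-4)·0.9537 - (1)·0.4167) / (6) = 2.3997
  x_3 = (7 - (3)·0.9537 - (2)·2.3997) / (8) = -0.0826
Iteration 3:
  x_1 = (0 - (-4)·2.3997 - (-3)·-0.0826) / (9) = 1.0390
  x_2 = (11 - (-4)·1.0390 - (1)·-0.0826) / (6) = 2.5398
  x_3 = (7 - (3)·1.0390 - (2)·2.5398) / (8) = -0.1496
Change: (0.0853, 0.1401, -0.0670) → max |·| = 0.1401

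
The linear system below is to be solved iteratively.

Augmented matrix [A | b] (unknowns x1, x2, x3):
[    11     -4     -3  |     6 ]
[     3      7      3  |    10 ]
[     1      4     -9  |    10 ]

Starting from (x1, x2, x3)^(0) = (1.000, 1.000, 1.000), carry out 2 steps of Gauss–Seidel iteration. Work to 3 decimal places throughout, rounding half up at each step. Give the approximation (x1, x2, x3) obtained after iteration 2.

Iteration 1:
  x1 = (6 - (-4)·1.000 - (-3)·1.000) / (11) = 1.182
  x2 = (10 - (3)·1.182 - (3)·1.000) / (7) = 0.493
  x3 = (10 - (1)·1.182 - (4)·0.493) / (-9) = -0.761
Iteration 2:
  x1 = (6 - (-4)·0.493 - (-3)·-0.761) / (11) = 0.517
  x2 = (10 - (3)·0.517 - (3)·-0.761) / (7) = 1.533
  x3 = (10 - (1)·0.517 - (4)·1.533) / (-9) = -0.372

(0.517, 1.533, -0.372)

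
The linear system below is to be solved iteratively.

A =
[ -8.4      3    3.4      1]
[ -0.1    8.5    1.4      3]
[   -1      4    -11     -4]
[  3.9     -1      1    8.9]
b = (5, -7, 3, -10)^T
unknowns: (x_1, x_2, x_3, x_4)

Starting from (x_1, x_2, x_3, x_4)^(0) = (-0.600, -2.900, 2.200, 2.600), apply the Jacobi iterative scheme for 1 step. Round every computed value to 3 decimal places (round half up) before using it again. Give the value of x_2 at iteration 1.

Iteration 1:
  x_1 = (5 - (3)·-2.900 - (3.4)·2.200 - (1)·2.600) / (-8.4) = -0.431
  x_2 = (-7 - (-0.1)·-0.600 - (1.4)·2.200 - (3)·2.600) / (8.5) = -2.111
  x_3 = (3 - (-1)·-0.600 - (4)·-2.900 - (-4)·2.600) / (-11) = -2.218
  x_4 = (-10 - (3.9)·-0.600 - (-1)·-2.900 - (1)·2.200) / (8.9) = -1.434

-2.111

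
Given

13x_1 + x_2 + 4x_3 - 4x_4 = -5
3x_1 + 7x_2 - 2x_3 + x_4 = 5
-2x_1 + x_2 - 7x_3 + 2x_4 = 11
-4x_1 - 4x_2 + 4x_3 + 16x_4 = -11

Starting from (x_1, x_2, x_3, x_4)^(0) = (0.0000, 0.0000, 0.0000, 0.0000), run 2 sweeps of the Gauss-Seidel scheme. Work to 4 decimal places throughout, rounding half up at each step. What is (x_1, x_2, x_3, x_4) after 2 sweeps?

Iteration 1:
  x_1 = (-5 - (1)·0.0000 - (4)·0.0000 - (-4)·0.0000) / (13) = -0.3846
  x_2 = (5 - (3)·-0.3846 - (-2)·0.0000 - (1)·0.0000) / (7) = 0.8791
  x_3 = (11 - (-2)·-0.3846 - (1)·0.8791 - (2)·0.0000) / (-7) = -1.3360
  x_4 = (-11 - (-4)·-0.3846 - (-4)·0.8791 - (4)·-1.3360) / (16) = -0.2299
Iteration 2:
  x_1 = (-5 - (1)·0.8791 - (4)·-1.3360 - (-4)·-0.2299) / (13) = -0.1119
  x_2 = (5 - (3)·-0.1119 - (-2)·-1.3360 - (1)·-0.2299) / (7) = 0.4134
  x_3 = (11 - (-2)·-0.1119 - (1)·0.4134 - (2)·-0.2299) / (-7) = -1.5461
  x_4 = (-11 - (-4)·-0.1119 - (-4)·0.4134 - (4)·-1.5461) / (16) = -0.2256

(-0.1119, 0.4134, -1.5461, -0.2256)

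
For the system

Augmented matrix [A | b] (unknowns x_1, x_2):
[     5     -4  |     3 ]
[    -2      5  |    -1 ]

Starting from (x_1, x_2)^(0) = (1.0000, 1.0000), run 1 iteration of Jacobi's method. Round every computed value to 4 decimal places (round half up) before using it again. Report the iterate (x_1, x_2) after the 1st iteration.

(1.4000, 0.2000)

Iteration 1:
  x_1 = (3 - (-4)·1.0000) / (5) = 1.4000
  x_2 = (-1 - (-2)·1.0000) / (5) = 0.2000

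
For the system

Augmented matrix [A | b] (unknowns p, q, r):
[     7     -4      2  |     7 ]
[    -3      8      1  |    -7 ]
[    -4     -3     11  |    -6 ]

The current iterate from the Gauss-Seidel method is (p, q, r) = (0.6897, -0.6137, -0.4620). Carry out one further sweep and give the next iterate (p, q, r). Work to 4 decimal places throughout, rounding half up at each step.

(0.7813, -0.5243, -0.4043)

One sweep:
  p = (7 - (-4)·-0.6137 - (2)·-0.4620) / (7) = 0.7813
  q = (-7 - (-3)·0.7813 - (1)·-0.4620) / (8) = -0.5243
  r = (-6 - (-4)·0.7813 - (-3)·-0.5243) / (11) = -0.4043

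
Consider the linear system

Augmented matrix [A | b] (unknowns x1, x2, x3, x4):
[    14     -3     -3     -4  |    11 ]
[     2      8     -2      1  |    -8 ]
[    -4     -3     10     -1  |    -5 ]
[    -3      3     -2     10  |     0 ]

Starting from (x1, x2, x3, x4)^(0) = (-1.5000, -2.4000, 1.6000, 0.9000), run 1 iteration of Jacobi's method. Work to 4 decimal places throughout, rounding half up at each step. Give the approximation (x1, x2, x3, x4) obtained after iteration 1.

Iteration 1:
  x1 = (11 - (-3)·-2.4000 - (-3)·1.6000 - (-4)·0.9000) / (14) = 0.8714
  x2 = (-8 - (2)·-1.5000 - (-2)·1.6000 - (1)·0.9000) / (8) = -0.3375
  x3 = (-5 - (-4)·-1.5000 - (-3)·-2.4000 - (-1)·0.9000) / (10) = -1.7300
  x4 = (0 - (-3)·-1.5000 - (3)·-2.4000 - (-2)·1.6000) / (10) = 0.5900

(0.8714, -0.3375, -1.7300, 0.5900)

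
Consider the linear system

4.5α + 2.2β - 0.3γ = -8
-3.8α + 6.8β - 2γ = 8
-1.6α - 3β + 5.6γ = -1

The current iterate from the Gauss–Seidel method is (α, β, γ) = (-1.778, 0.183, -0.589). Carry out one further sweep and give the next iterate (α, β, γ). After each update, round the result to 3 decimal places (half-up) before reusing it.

One sweep:
  α = (-8 - (2.2)·0.183 - (-0.3)·-0.589) / (4.5) = -1.907
  β = (8 - (-3.8)·-1.907 - (-2)·-0.589) / (6.8) = -0.062
  γ = (-1 - (-1.6)·-1.907 - (-3)·-0.062) / (5.6) = -0.757

(-1.907, -0.062, -0.757)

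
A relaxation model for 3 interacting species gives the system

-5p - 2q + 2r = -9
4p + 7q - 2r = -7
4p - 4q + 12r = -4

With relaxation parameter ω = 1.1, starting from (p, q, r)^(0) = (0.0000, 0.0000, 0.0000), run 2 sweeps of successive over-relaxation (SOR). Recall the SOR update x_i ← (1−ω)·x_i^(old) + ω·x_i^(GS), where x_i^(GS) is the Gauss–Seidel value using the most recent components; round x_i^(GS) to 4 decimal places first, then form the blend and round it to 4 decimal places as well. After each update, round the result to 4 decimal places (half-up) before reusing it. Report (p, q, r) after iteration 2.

Iteration 1:
  p: GS value = (-9 - (-2)·0.0000 - (2)·0.0000) / (-5) = 1.8000;  p ← (1−ω)·0.0000 + ω·1.8000 = 1.9800
  q: GS value = (-7 - (4)·1.9800 - (-2)·0.0000) / (7) = -2.1314;  q ← (1−ω)·0.0000 + ω·-2.1314 = -2.3445
  r: GS value = (-4 - (4)·1.9800 - (-4)·-2.3445) / (12) = -1.7748;  r ← (1−ω)·0.0000 + ω·-1.7748 = -1.9523
Iteration 2:
  p: GS value = (-9 - (-2)·-2.3445 - (2)·-1.9523) / (-5) = 1.9569;  p ← (1−ω)·1.9800 + ω·1.9569 = 1.9546
  q: GS value = (-7 - (4)·1.9546 - (-2)·-1.9523) / (7) = -2.6747;  q ← (1−ω)·-2.3445 + ω·-2.6747 = -2.7077
  r: GS value = (-4 - (4)·1.9546 - (-4)·-2.7077) / (12) = -1.8874;  r ← (1−ω)·-1.9523 + ω·-1.8874 = -1.8809

(1.9546, -2.7077, -1.8809)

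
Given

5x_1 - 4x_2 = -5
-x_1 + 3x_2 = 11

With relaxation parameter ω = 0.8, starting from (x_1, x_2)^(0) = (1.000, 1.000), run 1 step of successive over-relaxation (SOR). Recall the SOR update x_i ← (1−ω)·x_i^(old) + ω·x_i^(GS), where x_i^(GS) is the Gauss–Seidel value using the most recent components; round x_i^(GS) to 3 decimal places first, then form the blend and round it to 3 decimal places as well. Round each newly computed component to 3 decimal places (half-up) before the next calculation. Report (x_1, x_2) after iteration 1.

(0.040, 3.144)

Iteration 1:
  x_1: GS value = (-5 - (-4)·1.000) / (5) = -0.200;  x_1 ← (1−ω)·1.000 + ω·-0.200 = 0.040
  x_2: GS value = (11 - (-1)·0.040) / (3) = 3.680;  x_2 ← (1−ω)·1.000 + ω·3.680 = 3.144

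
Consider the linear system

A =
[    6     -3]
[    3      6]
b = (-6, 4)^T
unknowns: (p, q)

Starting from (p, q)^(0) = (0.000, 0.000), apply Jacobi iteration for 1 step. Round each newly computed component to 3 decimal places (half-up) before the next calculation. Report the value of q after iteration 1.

Iteration 1:
  p = (-6 - (-3)·0.000) / (6) = -1.000
  q = (4 - (3)·0.000) / (6) = 0.667

0.667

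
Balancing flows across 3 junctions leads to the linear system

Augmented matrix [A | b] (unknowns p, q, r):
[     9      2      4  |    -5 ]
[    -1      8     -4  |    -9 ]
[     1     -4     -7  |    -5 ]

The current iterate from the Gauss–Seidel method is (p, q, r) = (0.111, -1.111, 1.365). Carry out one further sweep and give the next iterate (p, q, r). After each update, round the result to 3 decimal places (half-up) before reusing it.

(-0.915, -0.557, 0.902)

One sweep:
  p = (-5 - (2)·-1.111 - (4)·1.365) / (9) = -0.915
  q = (-9 - (-1)·-0.915 - (-4)·1.365) / (8) = -0.557
  r = (-5 - (1)·-0.915 - (-4)·-0.557) / (-7) = 0.902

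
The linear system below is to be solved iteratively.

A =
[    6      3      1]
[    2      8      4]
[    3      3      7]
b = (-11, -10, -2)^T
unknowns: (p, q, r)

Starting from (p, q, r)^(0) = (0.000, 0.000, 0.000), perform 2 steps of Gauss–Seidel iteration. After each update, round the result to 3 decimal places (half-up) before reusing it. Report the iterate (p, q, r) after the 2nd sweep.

Iteration 1:
  p = (-11 - (3)·0.000 - (1)·0.000) / (6) = -1.833
  q = (-10 - (2)·-1.833 - (4)·0.000) / (8) = -0.792
  r = (-2 - (3)·-1.833 - (3)·-0.792) / (7) = 0.839
Iteration 2:
  p = (-11 - (3)·-0.792 - (1)·0.839) / (6) = -1.577
  q = (-10 - (2)·-1.577 - (4)·0.839) / (8) = -1.275
  r = (-2 - (3)·-1.577 - (3)·-1.275) / (7) = 0.937

(-1.577, -1.275, 0.937)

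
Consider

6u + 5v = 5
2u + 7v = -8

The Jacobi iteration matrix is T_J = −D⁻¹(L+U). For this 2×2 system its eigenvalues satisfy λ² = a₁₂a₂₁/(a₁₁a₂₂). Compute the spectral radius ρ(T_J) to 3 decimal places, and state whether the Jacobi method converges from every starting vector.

0.488

a₁₂a₂₁/(a₁₁a₂₂) = (5)·(2) / ((6)·(7)) = 0.238095
ρ = √|0.238095| = √0.238095 = 0.488
ρ < 1, so Jacobi converges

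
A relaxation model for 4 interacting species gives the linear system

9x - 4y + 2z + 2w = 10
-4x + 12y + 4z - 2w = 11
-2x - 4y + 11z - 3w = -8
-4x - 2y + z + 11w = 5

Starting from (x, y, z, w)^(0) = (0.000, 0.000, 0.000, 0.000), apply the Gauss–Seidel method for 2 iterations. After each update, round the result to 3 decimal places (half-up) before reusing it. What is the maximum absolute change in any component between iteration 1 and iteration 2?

0.476

Iteration 1:
  x = (10 - (-4)·0.000 - (2)·0.000 - (2)·0.000) / (9) = 1.111
  y = (11 - (-4)·1.111 - (4)·0.000 - (-2)·0.000) / (12) = 1.287
  z = (-8 - (-2)·1.111 - (-4)·1.287 - (-3)·0.000) / (11) = -0.057
  w = (5 - (-4)·1.111 - (-2)·1.287 - (1)·-0.057) / (11) = 1.098
Iteration 2:
  x = (10 - (-4)·1.287 - (2)·-0.057 - (2)·1.098) / (9) = 1.452
  y = (11 - (-4)·1.452 - (4)·-0.057 - (-2)·1.098) / (12) = 1.603
  z = (-8 - (-2)·1.452 - (-4)·1.603 - (-3)·1.098) / (11) = 0.419
  w = (5 - (-4)·1.452 - (-2)·1.603 - (1)·0.419) / (11) = 1.236
Change: (0.341, 0.316, 0.476, 0.138) → max |·| = 0.476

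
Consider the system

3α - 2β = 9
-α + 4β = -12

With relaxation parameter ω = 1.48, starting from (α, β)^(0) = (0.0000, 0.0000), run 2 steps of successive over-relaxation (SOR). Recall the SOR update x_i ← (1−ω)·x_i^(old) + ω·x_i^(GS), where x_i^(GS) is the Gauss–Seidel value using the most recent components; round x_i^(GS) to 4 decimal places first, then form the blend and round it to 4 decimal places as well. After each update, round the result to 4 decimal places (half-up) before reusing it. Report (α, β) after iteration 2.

(-0.4511, -3.2643)

Iteration 1:
  α: GS value = (9 - (-2)·0.0000) / (3) = 3.0000;  α ← (1−ω)·0.0000 + ω·3.0000 = 4.4400
  β: GS value = (-12 - (-1)·4.4400) / (4) = -1.8900;  β ← (1−ω)·0.0000 + ω·-1.8900 = -2.7972
Iteration 2:
  α: GS value = (9 - (-2)·-2.7972) / (3) = 1.1352;  α ← (1−ω)·4.4400 + ω·1.1352 = -0.4511
  β: GS value = (-12 - (-1)·-0.4511) / (4) = -3.1128;  β ← (1−ω)·-2.7972 + ω·-3.1128 = -3.2643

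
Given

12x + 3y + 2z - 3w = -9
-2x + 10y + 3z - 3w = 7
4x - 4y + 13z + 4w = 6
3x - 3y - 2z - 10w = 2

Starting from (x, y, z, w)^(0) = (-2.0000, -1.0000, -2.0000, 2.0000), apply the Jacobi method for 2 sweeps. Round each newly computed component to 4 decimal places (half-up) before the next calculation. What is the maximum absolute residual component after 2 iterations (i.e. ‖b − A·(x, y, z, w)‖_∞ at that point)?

Iteration 1:
  x = (-9 - (3)·-1.0000 - (2)·-2.0000 - (-3)·2.0000) / (12) = 0.3333
  y = (7 - (-2)·-2.0000 - (3)·-2.0000 - (-3)·2.0000) / (10) = 1.5000
  z = (6 - (4)·-2.0000 - (-4)·-1.0000 - (4)·2.0000) / (13) = 0.1538
  w = (2 - (3)·-2.0000 - (-3)·-1.0000 - (-2)·-2.0000) / (-10) = -0.1000
Iteration 2:
  x = (-9 - (3)·1.5000 - (2)·0.1538 - (-3)·-0.1000) / (12) = -1.1756
  y = (7 - (-2)·0.3333 - (3)·0.1538 - (-3)·-0.1000) / (10) = 0.6905
  z = (6 - (4)·0.3333 - (-4)·1.5000 - (4)·-0.1000) / (13) = 0.8513
  w = (2 - (3)·0.3333 - (-3)·1.5000 - (-2)·0.1538) / (-10) = -0.5808
Residual b − A·x = (-0.4093, -6.5525, 4.7207, 3.4929); ∞-norm = 6.5525

6.5525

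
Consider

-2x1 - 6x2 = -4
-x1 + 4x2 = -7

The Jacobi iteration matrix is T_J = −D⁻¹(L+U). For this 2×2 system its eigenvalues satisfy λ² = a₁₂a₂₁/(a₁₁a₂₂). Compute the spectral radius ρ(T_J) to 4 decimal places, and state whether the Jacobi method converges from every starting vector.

a₁₂a₂₁/(a₁₁a₂₂) = (-6)·(-1) / ((-2)·(4)) = -0.750000
ρ = √|-0.750000| = √0.750000 = 0.8660
ρ < 1, so Jacobi converges

0.8660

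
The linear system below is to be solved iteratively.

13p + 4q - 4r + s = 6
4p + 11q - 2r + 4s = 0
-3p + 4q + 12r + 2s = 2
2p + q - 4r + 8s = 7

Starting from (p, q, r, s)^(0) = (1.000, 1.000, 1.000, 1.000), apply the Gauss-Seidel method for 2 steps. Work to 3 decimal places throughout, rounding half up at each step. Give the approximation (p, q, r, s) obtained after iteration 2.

(0.553, -0.499, 0.318, 0.958)

Iteration 1:
  p = (6 - (4)·1.000 - (-4)·1.000 - (1)·1.000) / (13) = 0.385
  q = (0 - (4)·0.385 - (-2)·1.000 - (4)·1.000) / (11) = -0.322
  r = (2 - (-3)·0.385 - (4)·-0.322 - (2)·1.000) / (12) = 0.204
  s = (7 - (2)·0.385 - (1)·-0.322 - (-4)·0.204) / (8) = 0.921
Iteration 2:
  p = (6 - (4)·-0.322 - (-4)·0.204 - (1)·0.921) / (13) = 0.553
  q = (0 - (4)·0.553 - (-2)·0.204 - (4)·0.921) / (11) = -0.499
  r = (2 - (-3)·0.553 - (4)·-0.499 - (2)·0.921) / (12) = 0.318
  s = (7 - (2)·0.553 - (1)·-0.499 - (-4)·0.318) / (8) = 0.958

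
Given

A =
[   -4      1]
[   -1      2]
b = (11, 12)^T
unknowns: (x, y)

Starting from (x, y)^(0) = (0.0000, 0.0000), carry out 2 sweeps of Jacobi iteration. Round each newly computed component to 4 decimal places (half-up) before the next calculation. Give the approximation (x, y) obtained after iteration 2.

(-1.2500, 4.6250)

Iteration 1:
  x = (11 - (1)·0.0000) / (-4) = -2.7500
  y = (12 - (-1)·0.0000) / (2) = 6.0000
Iteration 2:
  x = (11 - (1)·6.0000) / (-4) = -1.2500
  y = (12 - (-1)·-2.7500) / (2) = 4.6250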